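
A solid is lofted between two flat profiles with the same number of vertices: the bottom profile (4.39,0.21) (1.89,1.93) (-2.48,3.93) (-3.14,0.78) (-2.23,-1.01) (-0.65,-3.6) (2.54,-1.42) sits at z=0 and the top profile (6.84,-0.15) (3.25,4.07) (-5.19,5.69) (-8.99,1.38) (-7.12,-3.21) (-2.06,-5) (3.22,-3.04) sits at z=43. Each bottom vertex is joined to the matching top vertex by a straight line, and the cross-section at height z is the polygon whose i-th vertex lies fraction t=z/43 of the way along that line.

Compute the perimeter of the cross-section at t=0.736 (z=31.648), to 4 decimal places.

Cross-section at t=0.736: each vertex is (1-t)·p0[i] + t·p1[i].
  v1: (1-0.736)·(4.39,0.21) + 0.736·(6.84,-0.15) = (6.1932,-0.0550)
  v2: (1-0.736)·(1.89,1.93) + 0.736·(3.25,4.07) = (2.8910,3.5050)
  v3: (1-0.736)·(-2.48,3.93) + 0.736·(-5.19,5.69) = (-4.4746,5.2254)
  v4: (1-0.736)·(-3.14,0.78) + 0.736·(-8.99,1.38) = (-7.4456,1.2216)
  v5: (1-0.736)·(-2.23,-1.01) + 0.736·(-7.12,-3.21) = (-5.8290,-2.6292)
  v6: (1-0.736)·(-0.65,-3.6) + 0.736·(-2.06,-5) = (-1.6878,-4.6304)
  v7: (1-0.736)·(2.54,-1.42) + 0.736·(3.22,-3.04) = (3.0405,-2.6123)
Perimeter = Σ |v_{i+1} − v_i|:
  edge 1→2: √(-3.3022² + 3.5600²) = 4.8558 (running 4.8558)
  edge 2→3: √(-7.3655² + 1.7203²) = 7.5638 (running 12.4195)
  edge 3→4: √(-2.9710² + -4.0038²) = 4.9857 (running 17.4052)
  edge 4→5: √(1.6166² + -3.8508²) = 4.1764 (running 21.5816)
  edge 5→6: √(4.1413² + -2.0012²) = 4.5995 (running 26.1810)
  edge 6→7: √(4.7282² + 2.0181²) = 5.1409 (running 31.3219)
  edge 7→1: √(3.1527² + 2.5574²) = 4.0595 (running 35.3814)
Perimeter = 35.3814

Perimeter at t=0.736: 35.3814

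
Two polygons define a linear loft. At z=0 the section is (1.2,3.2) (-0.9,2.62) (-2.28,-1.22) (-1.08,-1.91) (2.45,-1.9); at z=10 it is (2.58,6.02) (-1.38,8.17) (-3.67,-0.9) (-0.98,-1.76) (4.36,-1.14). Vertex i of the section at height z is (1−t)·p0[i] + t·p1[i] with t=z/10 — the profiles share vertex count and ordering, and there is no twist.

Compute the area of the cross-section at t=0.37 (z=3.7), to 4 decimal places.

Area at t=0.37: 27.2766

Cross-section at t=0.37: each vertex is (1-t)·p0[i] + t·p1[i].
  v1: (1-0.37)·(1.2,3.2) + 0.37·(2.58,6.02) = (1.7106,4.2434)
  v2: (1-0.37)·(-0.9,2.62) + 0.37·(-1.38,8.17) = (-1.0776,4.6735)
  v3: (1-0.37)·(-2.28,-1.22) + 0.37·(-3.67,-0.9) = (-2.7943,-1.1016)
  v4: (1-0.37)·(-1.08,-1.91) + 0.37·(-0.98,-1.76) = (-1.0430,-1.8545)
  v5: (1-0.37)·(2.45,-1.9) + 0.37·(4.36,-1.14) = (3.1567,-1.6188)
Shoelace sum Σ(x_i·y_{i+1} − x_{i+1}·y_i):
  i=1: 1.7106·4.6735 − -1.0776·4.2434 = +12.5672 (running +12.5672)
  i=2: -1.0776·-1.1016 − -2.7943·4.6735 = +14.2462 (running +26.8134)
  i=3: -2.7943·-1.8545 − -1.0430·-1.1016 = +4.0331 (running +30.8465)
  i=4: -1.0430·-1.6188 − 3.1567·-1.8545 = +7.5425 (running +38.3890)
  i=5: 3.1567·4.2434 − 1.7106·-1.6188 = +16.1643 (running +54.5533)
Area = |Σ|/2 = |54.5533|/2 = 27.2766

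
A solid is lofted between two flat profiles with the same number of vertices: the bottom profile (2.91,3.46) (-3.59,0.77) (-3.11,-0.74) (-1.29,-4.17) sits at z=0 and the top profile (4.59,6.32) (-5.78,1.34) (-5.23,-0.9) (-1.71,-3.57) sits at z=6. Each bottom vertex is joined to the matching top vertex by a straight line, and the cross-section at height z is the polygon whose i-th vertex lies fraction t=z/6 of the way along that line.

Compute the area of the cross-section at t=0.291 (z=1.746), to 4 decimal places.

Area at t=0.291: 24.7182

Cross-section at t=0.291: each vertex is (1-t)·p0[i] + t·p1[i].
  v1: (1-0.291)·(2.91,3.46) + 0.291·(4.59,6.32) = (3.3989,4.2923)
  v2: (1-0.291)·(-3.59,0.77) + 0.291·(-5.78,1.34) = (-4.2273,0.9359)
  v3: (1-0.291)·(-3.11,-0.74) + 0.291·(-5.23,-0.9) = (-3.7269,-0.7866)
  v4: (1-0.291)·(-1.29,-4.17) + 0.291·(-1.71,-3.57) = (-1.4122,-3.9954)
Shoelace sum Σ(x_i·y_{i+1} − x_{i+1}·y_i):
  i=1: 3.3989·0.9359 − -4.2273·4.2923 = +21.3255 (running +21.3255)
  i=2: -4.2273·-0.7866 − -3.7269·0.9359 = +6.8129 (running +28.1385)
  i=3: -3.7269·-3.9954 − -1.4122·-0.7866 = +13.7797 (running +41.9182)
  i=4: -1.4122·4.2923 − 3.3989·-3.9954 = +7.5183 (running +49.4365)
Area = |Σ|/2 = |49.4365|/2 = 24.7182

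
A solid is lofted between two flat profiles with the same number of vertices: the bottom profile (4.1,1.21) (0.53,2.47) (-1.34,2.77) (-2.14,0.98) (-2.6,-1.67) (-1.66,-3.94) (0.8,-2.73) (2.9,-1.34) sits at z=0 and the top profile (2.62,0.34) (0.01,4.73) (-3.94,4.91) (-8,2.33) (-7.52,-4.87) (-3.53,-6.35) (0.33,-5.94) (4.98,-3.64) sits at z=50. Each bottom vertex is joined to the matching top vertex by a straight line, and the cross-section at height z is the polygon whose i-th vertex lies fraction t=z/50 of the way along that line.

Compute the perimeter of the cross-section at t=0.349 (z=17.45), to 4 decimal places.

Cross-section at t=0.349: each vertex is (1-t)·p0[i] + t·p1[i].
  v1: (1-0.349)·(4.1,1.21) + 0.349·(2.62,0.34) = (3.5835,0.9064)
  v2: (1-0.349)·(0.53,2.47) + 0.349·(0.01,4.73) = (0.3485,3.2587)
  v3: (1-0.349)·(-1.34,2.77) + 0.349·(-3.94,4.91) = (-2.2474,3.5169)
  v4: (1-0.349)·(-2.14,0.98) + 0.349·(-8,2.33) = (-4.1851,1.4511)
  v5: (1-0.349)·(-2.6,-1.67) + 0.349·(-7.52,-4.87) = (-4.3171,-2.7868)
  v6: (1-0.349)·(-1.66,-3.94) + 0.349·(-3.53,-6.35) = (-2.3126,-4.7811)
  v7: (1-0.349)·(0.8,-2.73) + 0.349·(0.33,-5.94) = (0.6360,-3.8503)
  v8: (1-0.349)·(2.9,-1.34) + 0.349·(4.98,-3.64) = (3.6259,-2.1427)
Perimeter = Σ |v_{i+1} − v_i|:
  edge 1→2: √(-3.2350² + 2.3524²) = 3.9998 (running 3.9998)
  edge 2→3: √(-2.5959² + 0.2581²) = 2.6087 (running 6.6085)
  edge 3→4: √(-1.9377² + -2.0657²) = 2.8323 (running 9.4409)
  edge 4→5: √(-0.1319² + -4.2379²) = 4.2400 (running 13.6809)
  edge 5→6: √(2.0045² + -1.9943²) = 2.8275 (running 16.5084)
  edge 6→7: √(2.9486² + 0.9308²) = 3.0920 (running 19.6004)
  edge 7→8: √(2.9899² + 1.7076²) = 3.4432 (running 23.0436)
  edge 8→1: √(-0.0424² + 3.0491²) = 3.0494 (running 26.0930)
Perimeter = 26.0930

Perimeter at t=0.349: 26.0930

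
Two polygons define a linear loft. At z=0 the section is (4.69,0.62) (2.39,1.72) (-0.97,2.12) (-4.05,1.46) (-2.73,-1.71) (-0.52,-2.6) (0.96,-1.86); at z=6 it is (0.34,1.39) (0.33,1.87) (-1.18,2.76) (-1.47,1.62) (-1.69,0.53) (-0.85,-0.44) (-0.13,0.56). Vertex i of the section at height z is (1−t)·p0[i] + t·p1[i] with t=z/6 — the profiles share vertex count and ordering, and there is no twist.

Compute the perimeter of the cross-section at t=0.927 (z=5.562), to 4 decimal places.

Cross-section at t=0.927: each vertex is (1-t)·p0[i] + t·p1[i].
  v1: (1-0.927)·(4.69,0.62) + 0.927·(0.34,1.39) = (0.6575,1.3338)
  v2: (1-0.927)·(2.39,1.72) + 0.927·(0.33,1.87) = (0.4804,1.8591)
  v3: (1-0.927)·(-0.97,2.12) + 0.927·(-1.18,2.76) = (-1.1647,2.7133)
  v4: (1-0.927)·(-4.05,1.46) + 0.927·(-1.47,1.62) = (-1.6583,1.6083)
  v5: (1-0.927)·(-2.73,-1.71) + 0.927·(-1.69,0.53) = (-1.7659,0.3665)
  v6: (1-0.927)·(-0.52,-2.6) + 0.927·(-0.85,-0.44) = (-0.8259,-0.5977)
  v7: (1-0.927)·(0.96,-1.86) + 0.927·(-0.13,0.56) = (-0.0504,0.3833)
Perimeter = Σ |v_{i+1} − v_i|:
  edge 1→2: √(-0.1772² + 0.5253²) = 0.5543 (running 0.5543)
  edge 2→3: √(-1.6450² + 0.8542²) = 1.8536 (running 2.4080)
  edge 3→4: √(-0.4937² + -1.1050²) = 1.2102 (running 3.6182)
  edge 4→5: √(-0.1076² + -1.2418²) = 1.2465 (running 4.8647)
  edge 5→6: √(0.9400² + -0.9642²) = 1.3466 (running 6.2112)
  edge 6→7: √(0.7755² + 0.9810²) = 1.2505 (running 7.4617)
  edge 7→1: √(0.7080² + 0.9504²) = 1.1852 (running 8.6469)
Perimeter = 8.6469

Perimeter at t=0.927: 8.6469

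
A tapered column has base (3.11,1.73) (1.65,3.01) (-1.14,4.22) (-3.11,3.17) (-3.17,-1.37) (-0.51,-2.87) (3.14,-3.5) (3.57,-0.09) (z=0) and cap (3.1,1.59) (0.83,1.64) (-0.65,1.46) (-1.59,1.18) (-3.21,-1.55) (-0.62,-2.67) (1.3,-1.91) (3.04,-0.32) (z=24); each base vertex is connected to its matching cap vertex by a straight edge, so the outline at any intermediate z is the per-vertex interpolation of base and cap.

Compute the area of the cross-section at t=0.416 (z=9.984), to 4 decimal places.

Area at t=0.416: 29.8365

Cross-section at t=0.416: each vertex is (1-t)·p0[i] + t·p1[i].
  v1: (1-0.416)·(3.11,1.73) + 0.416·(3.1,1.59) = (3.1058,1.6718)
  v2: (1-0.416)·(1.65,3.01) + 0.416·(0.83,1.64) = (1.3089,2.4401)
  v3: (1-0.416)·(-1.14,4.22) + 0.416·(-0.65,1.46) = (-0.9362,3.0718)
  v4: (1-0.416)·(-3.11,3.17) + 0.416·(-1.59,1.18) = (-2.4777,2.3422)
  v5: (1-0.416)·(-3.17,-1.37) + 0.416·(-3.21,-1.55) = (-3.1866,-1.4449)
  v6: (1-0.416)·(-0.51,-2.87) + 0.416·(-0.62,-2.67) = (-0.5558,-2.7868)
  v7: (1-0.416)·(3.14,-3.5) + 0.416·(1.3,-1.91) = (2.3746,-2.8386)
  v8: (1-0.416)·(3.57,-0.09) + 0.416·(3.04,-0.32) = (3.3495,-0.1857)
Shoelace sum Σ(x_i·y_{i+1} − x_{i+1}·y_i):
  i=1: 3.1058·2.4401 − 1.3089·1.6718 = +5.3904 (running +5.3904)
  i=2: 1.3089·3.0718 − -0.9362·2.4401 = +6.3050 (running +11.6953)
  i=3: -0.9362·2.3422 − -2.4777·3.0718 = +5.4184 (running +17.1137)
  i=4: -2.4777·-1.4449 − -3.1866·2.3422 = +11.0436 (running +28.1573)
  i=5: -3.1866·-2.7868 − -0.5558·-1.4449 = +8.0775 (running +36.2348)
  i=6: -0.5558·-2.8386 − 2.3746·-2.7868 = +8.1950 (running +44.4298)
  i=7: 2.3746·-0.1857 − 3.3495·-2.8386 = +9.0669 (running +53.4967)
  i=8: 3.3495·1.6718 − 3.1058·-0.1857 = +6.1763 (running +59.6730)
Area = |Σ|/2 = |59.6730|/2 = 29.8365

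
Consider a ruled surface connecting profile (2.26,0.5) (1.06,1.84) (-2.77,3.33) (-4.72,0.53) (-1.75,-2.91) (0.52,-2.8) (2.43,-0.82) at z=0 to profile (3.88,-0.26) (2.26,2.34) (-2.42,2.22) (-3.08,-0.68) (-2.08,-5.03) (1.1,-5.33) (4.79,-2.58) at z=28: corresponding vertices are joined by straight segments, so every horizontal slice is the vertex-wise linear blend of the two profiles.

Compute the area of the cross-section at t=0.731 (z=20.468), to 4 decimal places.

Cross-section at t=0.731: each vertex is (1-t)·p0[i] + t·p1[i].
  v1: (1-0.731)·(2.26,0.5) + 0.731·(3.88,-0.26) = (3.4442,-0.0556)
  v2: (1-0.731)·(1.06,1.84) + 0.731·(2.26,2.34) = (1.9372,2.2055)
  v3: (1-0.731)·(-2.77,3.33) + 0.731·(-2.42,2.22) = (-2.5141,2.5186)
  v4: (1-0.731)·(-4.72,0.53) + 0.731·(-3.08,-0.68) = (-3.5212,-0.3545)
  v5: (1-0.731)·(-1.75,-2.91) + 0.731·(-2.08,-5.03) = (-1.9912,-4.4597)
  v6: (1-0.731)·(0.52,-2.8) + 0.731·(1.1,-5.33) = (0.9440,-4.6494)
  v7: (1-0.731)·(2.43,-0.82) + 0.731·(4.79,-2.58) = (4.1552,-2.1066)
Shoelace sum Σ(x_i·y_{i+1} − x_{i+1}·y_i):
  i=1: 3.4442·2.2055 − 1.9372·-0.0556 = +7.7039 (running +7.7039)
  i=2: 1.9372·2.5186 − -2.5141·2.2055 = +10.4240 (running +18.1278)
  i=3: -2.5141·-0.3545 − -3.5212·2.5186 = +9.7596 (running +27.8875)
  i=4: -3.5212·-4.4597 − -1.9912·-0.3545 = +14.9975 (running +42.8850)
  i=5: -1.9912·-4.6494 − 0.9440·-4.4597 = +13.4680 (running +56.3529)
  i=6: 0.9440·-2.1066 − 4.1552·-4.6494 = +17.3306 (running +73.6835)
  i=7: 4.1552·-0.0556 − 3.4442·-2.1066 = +7.0246 (running +80.7081)
Area = |Σ|/2 = |80.7081|/2 = 40.3540

Area at t=0.731: 40.3540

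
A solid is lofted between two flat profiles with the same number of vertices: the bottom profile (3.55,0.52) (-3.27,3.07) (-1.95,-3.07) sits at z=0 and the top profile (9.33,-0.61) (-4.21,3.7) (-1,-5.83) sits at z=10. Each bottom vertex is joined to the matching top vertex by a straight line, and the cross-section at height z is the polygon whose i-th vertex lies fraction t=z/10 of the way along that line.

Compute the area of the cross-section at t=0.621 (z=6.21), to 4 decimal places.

Area at t=0.621: 40.7780

Cross-section at t=0.621: each vertex is (1-t)·p0[i] + t·p1[i].
  v1: (1-0.621)·(3.55,0.52) + 0.621·(9.33,-0.61) = (7.1394,-0.1817)
  v2: (1-0.621)·(-3.27,3.07) + 0.621·(-4.21,3.7) = (-3.8537,3.4612)
  v3: (1-0.621)·(-1.95,-3.07) + 0.621·(-1,-5.83) = (-1.3600,-4.7840)
Shoelace sum Σ(x_i·y_{i+1} − x_{i+1}·y_i):
  i=1: 7.1394·3.4612 − -3.8537·-0.1817 = +24.0107 (running +24.0107)
  i=2: -3.8537·-4.7840 − -1.3600·3.4612 = +23.1436 (running +47.1543)
  i=3: -1.3600·-0.1817 − 7.1394·-4.7840 = +34.4017 (running +81.5560)
Area = |Σ|/2 = |81.5560|/2 = 40.7780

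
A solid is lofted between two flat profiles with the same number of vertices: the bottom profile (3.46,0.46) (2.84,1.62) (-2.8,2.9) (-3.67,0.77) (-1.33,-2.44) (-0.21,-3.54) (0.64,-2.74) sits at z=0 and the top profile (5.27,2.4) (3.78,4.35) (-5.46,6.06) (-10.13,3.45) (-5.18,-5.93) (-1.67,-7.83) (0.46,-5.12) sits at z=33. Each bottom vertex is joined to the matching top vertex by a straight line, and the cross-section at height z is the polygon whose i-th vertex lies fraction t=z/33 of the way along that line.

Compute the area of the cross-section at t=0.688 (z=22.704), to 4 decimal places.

Cross-section at t=0.688: each vertex is (1-t)·p0[i] + t·p1[i].
  v1: (1-0.688)·(3.46,0.46) + 0.688·(5.27,2.4) = (4.7053,1.7947)
  v2: (1-0.688)·(2.84,1.62) + 0.688·(3.78,4.35) = (3.4867,3.4982)
  v3: (1-0.688)·(-2.8,2.9) + 0.688·(-5.46,6.06) = (-4.6301,5.0741)
  v4: (1-0.688)·(-3.67,0.77) + 0.688·(-10.13,3.45) = (-8.1145,2.6138)
  v5: (1-0.688)·(-1.33,-2.44) + 0.688·(-5.18,-5.93) = (-3.9788,-4.8411)
  v6: (1-0.688)·(-0.21,-3.54) + 0.688·(-1.67,-7.83) = (-1.2145,-6.4915)
  v7: (1-0.688)·(0.64,-2.74) + 0.688·(0.46,-5.12) = (0.5162,-4.3774)
Shoelace sum Σ(x_i·y_{i+1} − x_{i+1}·y_i):
  i=1: 4.7053·3.4982 − 3.4867·1.7947 = +10.2025 (running +10.2025)
  i=2: 3.4867·5.0741 − -4.6301·3.4982 = +33.8890 (running +44.0915)
  i=3: -4.6301·2.6138 − -8.1145·5.0741 = +29.0712 (running +73.1628)
  i=4: -8.1145·-4.8411 − -3.9788·2.6138 = +49.6831 (running +122.8459)
  i=5: -3.9788·-6.4915 − -1.2145·-4.8411 = +19.9490 (running +142.7949)
  i=6: -1.2145·-4.3774 − 0.5162·-6.4915 = +8.6670 (running +151.4619)
  i=7: 0.5162·1.7947 − 4.7053·-4.3774 = +21.5234 (running +172.9853)
Area = |Σ|/2 = |172.9853|/2 = 86.4927

Area at t=0.688: 86.4927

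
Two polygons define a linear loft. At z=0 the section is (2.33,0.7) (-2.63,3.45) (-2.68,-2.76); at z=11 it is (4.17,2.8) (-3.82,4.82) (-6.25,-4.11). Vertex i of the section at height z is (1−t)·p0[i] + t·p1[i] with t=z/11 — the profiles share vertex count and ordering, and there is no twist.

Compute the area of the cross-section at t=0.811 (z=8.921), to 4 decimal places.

Cross-section at t=0.811: each vertex is (1-t)·p0[i] + t·p1[i].
  v1: (1-0.811)·(2.33,0.7) + 0.811·(4.17,2.8) = (3.8222,2.4031)
  v2: (1-0.811)·(-2.63,3.45) + 0.811·(-3.82,4.82) = (-3.5951,4.5611)
  v3: (1-0.811)·(-2.68,-2.76) + 0.811·(-6.25,-4.11) = (-5.5753,-3.8549)
Shoelace sum Σ(x_i·y_{i+1} − x_{i+1}·y_i):
  i=1: 3.8222·4.5611 − -3.5951·2.4031 = +26.0729 (running +26.0729)
  i=2: -3.5951·-3.8549 − -5.5753·4.5611 = +39.2877 (running +65.3606)
  i=3: -5.5753·2.4031 − 3.8222·-3.8549 = +1.3362 (running +66.6968)
Area = |Σ|/2 = |66.6968|/2 = 33.3484

Area at t=0.811: 33.3484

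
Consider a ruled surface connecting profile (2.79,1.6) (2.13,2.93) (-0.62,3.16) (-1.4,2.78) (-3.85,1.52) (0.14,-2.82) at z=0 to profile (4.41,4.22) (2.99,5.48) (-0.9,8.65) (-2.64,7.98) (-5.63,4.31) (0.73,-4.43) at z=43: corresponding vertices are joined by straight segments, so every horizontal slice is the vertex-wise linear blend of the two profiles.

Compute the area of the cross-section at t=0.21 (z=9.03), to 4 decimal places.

Cross-section at t=0.21: each vertex is (1-t)·p0[i] + t·p1[i].
  v1: (1-0.21)·(2.79,1.6) + 0.21·(4.41,4.22) = (3.1302,2.1502)
  v2: (1-0.21)·(2.13,2.93) + 0.21·(2.99,5.48) = (2.3106,3.4655)
  v3: (1-0.21)·(-0.62,3.16) + 0.21·(-0.9,8.65) = (-0.6788,4.3129)
  v4: (1-0.21)·(-1.4,2.78) + 0.21·(-2.64,7.98) = (-1.6604,3.8720)
  v5: (1-0.21)·(-3.85,1.52) + 0.21·(-5.63,4.31) = (-4.2238,2.1059)
  v6: (1-0.21)·(0.14,-2.82) + 0.21·(0.73,-4.43) = (0.2639,-3.1581)
Shoelace sum Σ(x_i·y_{i+1} − x_{i+1}·y_i):
  i=1: 3.1302·3.4655 − 2.3106·2.1502 = +5.8795 (running +5.8795)
  i=2: 2.3106·4.3129 − -0.6788·3.4655 = +12.3178 (running +18.1972)
  i=3: -0.6788·3.8720 − -1.6604·4.3129 = +4.5328 (running +22.7300)
  i=4: -1.6604·2.1059 − -4.2238·3.8720 = +12.8579 (running +35.5880)
  i=5: -4.2238·-3.1581 − 0.2639·2.1059 = +12.7834 (running +48.3714)
  i=6: 0.2639·2.1502 − 3.1302·-3.1581 = +10.4529 (running +58.8243)
Area = |Σ|/2 = |58.8243|/2 = 29.4122

Area at t=0.21: 29.4122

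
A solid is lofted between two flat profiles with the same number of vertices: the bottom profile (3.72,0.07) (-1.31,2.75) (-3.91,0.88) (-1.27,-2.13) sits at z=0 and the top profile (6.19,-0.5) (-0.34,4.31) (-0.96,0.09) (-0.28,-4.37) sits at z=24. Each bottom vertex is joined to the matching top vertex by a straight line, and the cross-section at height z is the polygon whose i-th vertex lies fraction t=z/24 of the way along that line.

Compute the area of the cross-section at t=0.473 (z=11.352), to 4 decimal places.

Area at t=0.473: 24.6988

Cross-section at t=0.473: each vertex is (1-t)·p0[i] + t·p1[i].
  v1: (1-0.473)·(3.72,0.07) + 0.473·(6.19,-0.5) = (4.8883,-0.1996)
  v2: (1-0.473)·(-1.31,2.75) + 0.473·(-0.34,4.31) = (-0.8512,3.4879)
  v3: (1-0.473)·(-3.91,0.88) + 0.473·(-0.96,0.09) = (-2.5147,0.5063)
  v4: (1-0.473)·(-1.27,-2.13) + 0.473·(-0.28,-4.37) = (-0.8017,-3.1895)
Shoelace sum Σ(x_i·y_{i+1} − x_{i+1}·y_i):
  i=1: 4.8883·3.4879 − -0.8512·-0.1996 = +16.8799 (running +16.8799)
  i=2: -0.8512·0.5063 − -2.5147·3.4879 = +8.3398 (running +25.2197)
  i=3: -2.5147·-3.1895 − -0.8017·0.5063 = +8.4265 (running +33.6462)
  i=4: -0.8017·-0.1996 − 4.8883·-3.1895 = +15.7514 (running +49.3976)
Area = |Σ|/2 = |49.3976|/2 = 24.6988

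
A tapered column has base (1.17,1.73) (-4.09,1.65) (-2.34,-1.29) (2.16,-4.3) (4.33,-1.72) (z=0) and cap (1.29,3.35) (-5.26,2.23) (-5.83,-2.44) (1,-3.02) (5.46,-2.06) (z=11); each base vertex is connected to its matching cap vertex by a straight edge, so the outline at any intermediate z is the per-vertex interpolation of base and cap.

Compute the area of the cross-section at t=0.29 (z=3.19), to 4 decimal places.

Area at t=0.29: 34.3850

Cross-section at t=0.29: each vertex is (1-t)·p0[i] + t·p1[i].
  v1: (1-0.29)·(1.17,1.73) + 0.29·(1.29,3.35) = (1.2048,2.1998)
  v2: (1-0.29)·(-4.09,1.65) + 0.29·(-5.26,2.23) = (-4.4293,1.8182)
  v3: (1-0.29)·(-2.34,-1.29) + 0.29·(-5.83,-2.44) = (-3.3521,-1.6235)
  v4: (1-0.29)·(2.16,-4.3) + 0.29·(1,-3.02) = (1.8236,-3.9288)
  v5: (1-0.29)·(4.33,-1.72) + 0.29·(5.46,-2.06) = (4.6577,-1.8186)
Shoelace sum Σ(x_i·y_{i+1} − x_{i+1}·y_i):
  i=1: 1.2048·1.8182 − -4.4293·2.1998 = +11.9341 (running +11.9341)
  i=2: -4.4293·-1.6235 − -3.3521·1.8182 = +13.2858 (running +25.2199)
  i=3: -3.3521·-3.9288 − 1.8236·-1.6235 = +16.1303 (running +41.3502)
  i=4: 1.8236·-1.8186 − 4.6577·-3.9288 = +14.9828 (running +56.3330)
  i=5: 4.6577·2.1998 − 1.2048·-1.8186 = +12.4371 (running +68.7701)
Area = |Σ|/2 = |68.7701|/2 = 34.3850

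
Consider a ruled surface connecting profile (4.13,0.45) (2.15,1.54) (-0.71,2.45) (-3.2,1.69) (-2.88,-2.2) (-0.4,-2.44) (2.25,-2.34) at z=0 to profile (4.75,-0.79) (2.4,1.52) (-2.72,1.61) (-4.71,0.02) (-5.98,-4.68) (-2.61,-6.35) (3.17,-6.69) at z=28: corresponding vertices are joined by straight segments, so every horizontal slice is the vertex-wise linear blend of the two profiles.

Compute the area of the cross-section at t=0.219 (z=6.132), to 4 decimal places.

Area at t=0.219: 34.2880

Cross-section at t=0.219: each vertex is (1-t)·p0[i] + t·p1[i].
  v1: (1-0.219)·(4.13,0.45) + 0.219·(4.75,-0.79) = (4.2658,0.1784)
  v2: (1-0.219)·(2.15,1.54) + 0.219·(2.4,1.52) = (2.2047,1.5356)
  v3: (1-0.219)·(-0.71,2.45) + 0.219·(-2.72,1.61) = (-1.1502,2.2660)
  v4: (1-0.219)·(-3.2,1.69) + 0.219·(-4.71,0.02) = (-3.5307,1.3243)
  v5: (1-0.219)·(-2.88,-2.2) + 0.219·(-5.98,-4.68) = (-3.5589,-2.7431)
  v6: (1-0.219)·(-0.4,-2.44) + 0.219·(-2.61,-6.35) = (-0.8840,-3.2963)
  v7: (1-0.219)·(2.25,-2.34) + 0.219·(3.17,-6.69) = (2.4515,-3.2927)
Shoelace sum Σ(x_i·y_{i+1} − x_{i+1}·y_i):
  i=1: 4.2658·1.5356 − 2.2047·0.1784 = +6.1572 (running +6.1572)
  i=2: 2.2047·2.2660 − -1.1502·1.5356 = +6.7623 (running +12.9195)
  i=3: -1.1502·1.3243 − -3.5307·2.2660 = +6.4775 (running +19.3970)
  i=4: -3.5307·-2.7431 − -3.5589·1.3243 = +14.3981 (running +33.7951)
  i=5: -3.5589·-3.2963 − -0.8840·-2.7431 = +9.3063 (running +43.1014)
  i=6: -0.8840·-3.2927 − 2.4515·-3.2963 = +10.9915 (running +54.0928)
  i=7: 2.4515·0.1784 − 4.2658·-3.2927 = +14.4832 (running +68.5760)
Area = |Σ|/2 = |68.5760|/2 = 34.2880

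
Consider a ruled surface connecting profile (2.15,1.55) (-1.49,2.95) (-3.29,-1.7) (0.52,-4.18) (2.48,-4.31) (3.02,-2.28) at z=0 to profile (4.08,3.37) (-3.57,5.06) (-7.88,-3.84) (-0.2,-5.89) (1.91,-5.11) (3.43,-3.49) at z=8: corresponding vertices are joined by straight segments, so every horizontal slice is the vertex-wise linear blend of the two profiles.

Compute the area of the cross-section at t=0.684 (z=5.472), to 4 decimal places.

Area at t=0.684: 67.9610

Cross-section at t=0.684: each vertex is (1-t)·p0[i] + t·p1[i].
  v1: (1-0.684)·(2.15,1.55) + 0.684·(4.08,3.37) = (3.4701,2.7949)
  v2: (1-0.684)·(-1.49,2.95) + 0.684·(-3.57,5.06) = (-2.9127,4.3932)
  v3: (1-0.684)·(-3.29,-1.7) + 0.684·(-7.88,-3.84) = (-6.4296,-3.1638)
  v4: (1-0.684)·(0.52,-4.18) + 0.684·(-0.2,-5.89) = (0.0275,-5.3496)
  v5: (1-0.684)·(2.48,-4.31) + 0.684·(1.91,-5.11) = (2.0901,-4.8572)
  v6: (1-0.684)·(3.02,-2.28) + 0.684·(3.43,-3.49) = (3.3004,-3.1076)
Shoelace sum Σ(x_i·y_{i+1} − x_{i+1}·y_i):
  i=1: 3.4701·4.3932 − -2.9127·2.7949 = +23.3858 (running +23.3858)
  i=2: -2.9127·-3.1638 − -6.4296·4.3932 = +37.4617 (running +60.8475)
  i=3: -6.4296·-5.3496 − 0.0275·-3.1638 = +34.4829 (running +95.3304)
  i=4: 0.0275·-4.8572 − 2.0901·-5.3496 = +11.0477 (running +106.3781)
  i=5: 2.0901·-3.1076 − 3.3004·-4.8572 = +9.5356 (running +115.9137)
  i=6: 3.3004·2.7949 − 3.4701·-3.1076 = +20.0082 (running +135.9219)
Area = |Σ|/2 = |135.9219|/2 = 67.9610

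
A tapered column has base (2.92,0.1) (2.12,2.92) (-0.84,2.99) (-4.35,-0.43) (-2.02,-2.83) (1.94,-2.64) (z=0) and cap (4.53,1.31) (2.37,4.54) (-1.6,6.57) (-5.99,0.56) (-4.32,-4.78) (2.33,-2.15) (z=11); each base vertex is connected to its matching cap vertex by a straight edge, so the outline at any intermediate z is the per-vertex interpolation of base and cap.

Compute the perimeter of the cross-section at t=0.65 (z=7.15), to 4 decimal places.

Cross-section at t=0.65: each vertex is (1-t)·p0[i] + t·p1[i].
  v1: (1-0.65)·(2.92,0.1) + 0.65·(4.53,1.31) = (3.9665,0.8865)
  v2: (1-0.65)·(2.12,2.92) + 0.65·(2.37,4.54) = (2.2825,3.9730)
  v3: (1-0.65)·(-0.84,2.99) + 0.65·(-1.6,6.57) = (-1.3340,5.3170)
  v4: (1-0.65)·(-4.35,-0.43) + 0.65·(-5.99,0.56) = (-5.4160,0.2135)
  v5: (1-0.65)·(-2.02,-2.83) + 0.65·(-4.32,-4.78) = (-3.5150,-4.0975)
  v6: (1-0.65)·(1.94,-2.64) + 0.65·(2.33,-2.15) = (2.1935,-2.3215)
Perimeter = Σ |v_{i+1} − v_i|:
  edge 1→2: √(-1.6840² + 3.0865²) = 3.5160 (running 3.5160)
  edge 2→3: √(-3.6165² + 1.3440²) = 3.8582 (running 7.3742)
  edge 3→4: √(-4.0820² + -5.1035²) = 6.5352 (running 13.9093)
  edge 4→5: √(1.9010² + -4.3110²) = 4.7115 (running 18.6209)
  edge 5→6: √(5.7085² + 1.7760²) = 5.9784 (running 24.5993)
  edge 6→1: √(1.7730² + 3.2080²) = 3.6654 (running 28.2646)
Perimeter = 28.2646

Perimeter at t=0.65: 28.2646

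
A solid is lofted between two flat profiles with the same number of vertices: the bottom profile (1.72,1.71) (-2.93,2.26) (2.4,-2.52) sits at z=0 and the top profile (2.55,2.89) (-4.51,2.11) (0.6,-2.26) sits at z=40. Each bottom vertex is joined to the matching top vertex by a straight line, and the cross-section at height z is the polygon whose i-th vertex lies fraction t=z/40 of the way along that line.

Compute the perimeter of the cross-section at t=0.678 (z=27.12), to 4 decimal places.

Cross-section at t=0.678: each vertex is (1-t)·p0[i] + t·p1[i].
  v1: (1-0.678)·(1.72,1.71) + 0.678·(2.55,2.89) = (2.2827,2.5100)
  v2: (1-0.678)·(-2.93,2.26) + 0.678·(-4.51,2.11) = (-4.0012,2.1583)
  v3: (1-0.678)·(2.4,-2.52) + 0.678·(0.6,-2.26) = (1.1796,-2.3437)
Perimeter = Σ |v_{i+1} − v_i|:
  edge 1→2: √(-6.2840² + -0.3517²) = 6.2938 (running 6.2938)
  edge 2→3: √(5.1808² + -4.5020²) = 6.8636 (running 13.1574)
  edge 3→1: √(1.1031² + 4.8538²) = 4.9775 (running 18.1350)
Perimeter = 18.1350

Perimeter at t=0.678: 18.1350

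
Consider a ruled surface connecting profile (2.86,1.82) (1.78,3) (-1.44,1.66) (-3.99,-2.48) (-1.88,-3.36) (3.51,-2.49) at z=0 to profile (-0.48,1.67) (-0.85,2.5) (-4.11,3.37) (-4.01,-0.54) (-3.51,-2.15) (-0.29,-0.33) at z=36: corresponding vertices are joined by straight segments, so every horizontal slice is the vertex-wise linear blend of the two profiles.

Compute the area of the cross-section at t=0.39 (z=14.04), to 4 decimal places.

Cross-section at t=0.39: each vertex is (1-t)·p0[i] + t·p1[i].
  v1: (1-0.39)·(2.86,1.82) + 0.39·(-0.48,1.67) = (1.5574,1.7615)
  v2: (1-0.39)·(1.78,3) + 0.39·(-0.85,2.5) = (0.7543,2.8050)
  v3: (1-0.39)·(-1.44,1.66) + 0.39·(-4.11,3.37) = (-2.4813,2.3269)
  v4: (1-0.39)·(-3.99,-2.48) + 0.39·(-4.01,-0.54) = (-3.9978,-1.7234)
  v5: (1-0.39)·(-1.88,-3.36) + 0.39·(-3.51,-2.15) = (-2.5157,-2.8881)
  v6: (1-0.39)·(3.51,-2.49) + 0.39·(-0.29,-0.33) = (2.0280,-1.6476)
Shoelace sum Σ(x_i·y_{i+1} − x_{i+1}·y_i):
  i=1: 1.5574·2.8050 − 0.7543·1.7615 = +3.0398 (running +3.0398)
  i=2: 0.7543·2.3269 − -2.4813·2.8050 = +8.7152 (running +11.7550)
  i=3: -2.4813·-1.7234 − -3.9978·2.3269 = +13.5788 (running +25.3338)
  i=4: -3.9978·-2.8881 − -2.5157·-1.7234 = +7.2105 (running +32.5443)
  i=5: -2.5157·-1.6476 − 2.0280·-2.8881 = +10.0019 (running +42.5462)
  i=6: 2.0280·1.7615 − 1.5574·-1.6476 = +6.1383 (running +48.6845)
Area = |Σ|/2 = |48.6845|/2 = 24.3423

Area at t=0.39: 24.3423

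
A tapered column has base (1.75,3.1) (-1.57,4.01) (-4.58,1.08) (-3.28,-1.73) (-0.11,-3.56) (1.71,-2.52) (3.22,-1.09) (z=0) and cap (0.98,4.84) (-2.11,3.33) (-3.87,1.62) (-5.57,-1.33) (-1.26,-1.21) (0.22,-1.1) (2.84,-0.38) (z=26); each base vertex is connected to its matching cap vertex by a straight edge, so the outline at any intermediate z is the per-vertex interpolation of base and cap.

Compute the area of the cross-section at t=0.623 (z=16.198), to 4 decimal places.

Area at t=0.623: 33.3865

Cross-section at t=0.623: each vertex is (1-t)·p0[i] + t·p1[i].
  v1: (1-0.623)·(1.75,3.1) + 0.623·(0.98,4.84) = (1.2703,4.1840)
  v2: (1-0.623)·(-1.57,4.01) + 0.623·(-2.11,3.33) = (-1.9064,3.5864)
  v3: (1-0.623)·(-4.58,1.08) + 0.623·(-3.87,1.62) = (-4.1377,1.4164)
  v4: (1-0.623)·(-3.28,-1.73) + 0.623·(-5.57,-1.33) = (-4.7067,-1.4808)
  v5: (1-0.623)·(-0.11,-3.56) + 0.623·(-1.26,-1.21) = (-0.8265,-2.0960)
  v6: (1-0.623)·(1.71,-2.52) + 0.623·(0.22,-1.1) = (0.7817,-1.6353)
  v7: (1-0.623)·(3.22,-1.09) + 0.623·(2.84,-0.38) = (2.9833,-0.6477)
Shoelace sum Σ(x_i·y_{i+1} − x_{i+1}·y_i):
  i=1: 1.2703·3.5864 − -1.9064·4.1840 = +12.5322 (running +12.5322)
  i=2: -1.9064·1.4164 − -4.1377·3.5864 = +12.1389 (running +24.6711)
  i=3: -4.1377·-1.4808 − -4.7067·1.4164 = +12.7937 (running +37.4648)
  i=4: -4.7067·-2.0960 − -0.8265·-1.4808 = +8.6411 (running +46.1059)
  i=5: -0.8265·-1.6353 − 0.7817·-2.0960 = +2.9900 (running +49.0959)
  i=6: 0.7817·-0.6477 − 2.9833·-1.6353 = +4.3723 (running +53.4683)
  i=7: 2.9833·4.1840 − 1.2703·-0.6477 = +13.3047 (running +66.7730)
Area = |Σ|/2 = |66.7730|/2 = 33.3865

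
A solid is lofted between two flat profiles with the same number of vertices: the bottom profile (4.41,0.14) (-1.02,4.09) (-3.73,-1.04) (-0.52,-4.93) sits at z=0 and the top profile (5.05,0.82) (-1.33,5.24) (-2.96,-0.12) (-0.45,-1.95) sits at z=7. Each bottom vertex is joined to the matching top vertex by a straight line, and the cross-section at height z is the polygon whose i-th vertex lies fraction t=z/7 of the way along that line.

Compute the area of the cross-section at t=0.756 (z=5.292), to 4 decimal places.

Cross-section at t=0.756: each vertex is (1-t)·p0[i] + t·p1[i].
  v1: (1-0.756)·(4.41,0.14) + 0.756·(5.05,0.82) = (4.8938,0.6541)
  v2: (1-0.756)·(-1.02,4.09) + 0.756·(-1.33,5.24) = (-1.2544,4.9594)
  v3: (1-0.756)·(-3.73,-1.04) + 0.756·(-2.96,-0.12) = (-3.1479,-0.3445)
  v4: (1-0.756)·(-0.52,-4.93) + 0.756·(-0.45,-1.95) = (-0.4671,-2.6771)
Shoelace sum Σ(x_i·y_{i+1} − x_{i+1}·y_i):
  i=1: 4.8938·4.9594 − -1.2544·0.6541 = +25.0910 (running +25.0910)
  i=2: -1.2544·-0.3445 − -3.1479·4.9594 = +16.0437 (running +41.1347)
  i=3: -3.1479·-2.6771 − -0.4671·-0.3445 = +8.2664 (running +49.4010)
  i=4: -0.4671·0.6541 − 4.8938·-2.6771 = +12.7959 (running +62.1969)
Area = |Σ|/2 = |62.1969|/2 = 31.0985

Area at t=0.756: 31.0985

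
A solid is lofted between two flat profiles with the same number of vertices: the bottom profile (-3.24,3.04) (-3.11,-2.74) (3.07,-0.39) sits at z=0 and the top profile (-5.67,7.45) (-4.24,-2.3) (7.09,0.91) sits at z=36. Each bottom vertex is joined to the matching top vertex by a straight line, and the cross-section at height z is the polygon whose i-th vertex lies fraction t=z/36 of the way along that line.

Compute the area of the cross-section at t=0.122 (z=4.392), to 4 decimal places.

Cross-section at t=0.122: each vertex is (1-t)·p0[i] + t·p1[i].
  v1: (1-0.122)·(-3.24,3.04) + 0.122·(-5.67,7.45) = (-3.5365,3.5780)
  v2: (1-0.122)·(-3.11,-2.74) + 0.122·(-4.24,-2.3) = (-3.2479,-2.6863)
  v3: (1-0.122)·(3.07,-0.39) + 0.122·(7.09,0.91) = (3.5604,-0.2314)
Shoelace sum Σ(x_i·y_{i+1} − x_{i+1}·y_i):
  i=1: -3.5365·-2.6863 − -3.2479·3.5780 = +21.1210 (running +21.1210)
  i=2: -3.2479·-0.2314 − 3.5604·-2.6863 = +10.3160 (running +31.4370)
  i=3: 3.5604·3.5780 − -3.5365·-0.2314 = +11.9210 (running +43.3580)
Area = |Σ|/2 = |43.3580|/2 = 21.6790

Area at t=0.122: 21.6790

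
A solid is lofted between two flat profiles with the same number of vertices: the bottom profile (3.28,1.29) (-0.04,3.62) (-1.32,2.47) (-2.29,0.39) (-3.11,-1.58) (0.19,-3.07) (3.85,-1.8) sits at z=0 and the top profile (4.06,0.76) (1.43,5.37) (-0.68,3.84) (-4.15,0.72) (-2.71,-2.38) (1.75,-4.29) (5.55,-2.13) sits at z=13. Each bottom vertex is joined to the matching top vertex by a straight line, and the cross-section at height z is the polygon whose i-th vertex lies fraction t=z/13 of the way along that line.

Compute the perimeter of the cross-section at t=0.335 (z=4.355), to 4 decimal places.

Perimeter at t=0.335: 22.9690

Cross-section at t=0.335: each vertex is (1-t)·p0[i] + t·p1[i].
  v1: (1-0.335)·(3.28,1.29) + 0.335·(4.06,0.76) = (3.5413,1.1125)
  v2: (1-0.335)·(-0.04,3.62) + 0.335·(1.43,5.37) = (0.4525,4.2063)
  v3: (1-0.335)·(-1.32,2.47) + 0.335·(-0.68,3.84) = (-1.1056,2.9290)
  v4: (1-0.335)·(-2.29,0.39) + 0.335·(-4.15,0.72) = (-2.9131,0.5006)
  v5: (1-0.335)·(-3.11,-1.58) + 0.335·(-2.71,-2.38) = (-2.9760,-1.8480)
  v6: (1-0.335)·(0.19,-3.07) + 0.335·(1.75,-4.29) = (0.7126,-3.4787)
  v7: (1-0.335)·(3.85,-1.8) + 0.335·(5.55,-2.13) = (4.4195,-1.9106)
Perimeter = Σ |v_{i+1} − v_i|:
  edge 1→2: √(-3.0888² + 3.0938²) = 4.3718 (running 4.3718)
  edge 2→3: √(-1.5581² + -1.2773²) = 2.0147 (running 6.3865)
  edge 3→4: √(-1.8075² + -2.4284²) = 3.0272 (running 9.4137)
  edge 4→5: √(-0.0629² + -2.3486²) = 2.3494 (running 11.7631)
  edge 5→6: √(3.6886² + -1.6307²) = 4.0330 (running 15.7961)
  edge 6→7: √(3.7069² + 1.5681²) = 4.0249 (running 19.8211)
  edge 7→1: √(-0.8782² + 3.0230²) = 3.1480 (running 22.9690)
Perimeter = 22.9690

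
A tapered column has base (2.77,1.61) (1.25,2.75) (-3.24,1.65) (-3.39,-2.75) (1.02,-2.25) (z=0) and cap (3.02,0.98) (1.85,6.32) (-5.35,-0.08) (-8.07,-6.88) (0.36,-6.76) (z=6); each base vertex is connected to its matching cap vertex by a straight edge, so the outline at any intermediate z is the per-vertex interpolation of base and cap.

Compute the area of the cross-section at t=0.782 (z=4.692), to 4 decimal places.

Area at t=0.782: 67.4455

Cross-section at t=0.782: each vertex is (1-t)·p0[i] + t·p1[i].
  v1: (1-0.782)·(2.77,1.61) + 0.782·(3.02,0.98) = (2.9655,1.1173)
  v2: (1-0.782)·(1.25,2.75) + 0.782·(1.85,6.32) = (1.7192,5.5417)
  v3: (1-0.782)·(-3.24,1.65) + 0.782·(-5.35,-0.08) = (-4.8900,0.2971)
  v4: (1-0.782)·(-3.39,-2.75) + 0.782·(-8.07,-6.88) = (-7.0498,-5.9797)
  v5: (1-0.782)·(1.02,-2.25) + 0.782·(0.36,-6.76) = (0.5039,-5.7768)
Shoelace sum Σ(x_i·y_{i+1} − x_{i+1}·y_i):
  i=1: 2.9655·5.5417 − 1.7192·1.1173 = +14.5131 (running +14.5131)
  i=2: 1.7192·0.2971 − -4.8900·5.5417 = +27.6101 (running +42.1232)
  i=3: -4.8900·-5.9797 − -7.0498·0.2971 = +31.3354 (running +73.4586)
  i=4: -7.0498·-5.7768 − 0.5039·-5.9797 = +43.7382 (running +117.1968)
  i=5: 0.5039·1.1173 − 2.9655·-5.7768 = +17.6942 (running +134.8910)
Area = |Σ|/2 = |134.8910|/2 = 67.4455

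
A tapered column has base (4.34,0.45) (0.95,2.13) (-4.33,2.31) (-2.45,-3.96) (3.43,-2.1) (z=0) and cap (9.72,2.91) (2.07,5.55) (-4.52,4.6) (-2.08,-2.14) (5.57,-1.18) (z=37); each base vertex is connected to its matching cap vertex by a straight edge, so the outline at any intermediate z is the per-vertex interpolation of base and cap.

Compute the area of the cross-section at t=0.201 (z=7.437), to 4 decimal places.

Area at t=0.201: 42.2299

Cross-section at t=0.201: each vertex is (1-t)·p0[i] + t·p1[i].
  v1: (1-0.201)·(4.34,0.45) + 0.201·(9.72,2.91) = (5.4214,0.9445)
  v2: (1-0.201)·(0.95,2.13) + 0.201·(2.07,5.55) = (1.1751,2.8174)
  v3: (1-0.201)·(-4.33,2.31) + 0.201·(-4.52,4.6) = (-4.3682,2.7703)
  v4: (1-0.201)·(-2.45,-3.96) + 0.201·(-2.08,-2.14) = (-2.3756,-3.5942)
  v5: (1-0.201)·(3.43,-2.1) + 0.201·(5.57,-1.18) = (3.8601,-1.9151)
Shoelace sum Σ(x_i·y_{i+1} − x_{i+1}·y_i):
  i=1: 5.4214·2.8174 − 1.1751·0.9445 = +14.1645 (running +14.1645)
  i=2: 1.1751·2.7703 − -4.3682·2.8174 = +15.5624 (running +29.7269)
  i=3: -4.3682·-3.5942 − -2.3756·2.7703 = +22.2812 (running +52.0081)
  i=4: -2.3756·-1.9151 − 3.8601·-3.5942 = +18.4236 (running +70.4317)
  i=5: 3.8601·0.9445 − 5.4214·-1.9151 = +14.0281 (running +84.4598)
Area = |Σ|/2 = |84.4598|/2 = 42.2299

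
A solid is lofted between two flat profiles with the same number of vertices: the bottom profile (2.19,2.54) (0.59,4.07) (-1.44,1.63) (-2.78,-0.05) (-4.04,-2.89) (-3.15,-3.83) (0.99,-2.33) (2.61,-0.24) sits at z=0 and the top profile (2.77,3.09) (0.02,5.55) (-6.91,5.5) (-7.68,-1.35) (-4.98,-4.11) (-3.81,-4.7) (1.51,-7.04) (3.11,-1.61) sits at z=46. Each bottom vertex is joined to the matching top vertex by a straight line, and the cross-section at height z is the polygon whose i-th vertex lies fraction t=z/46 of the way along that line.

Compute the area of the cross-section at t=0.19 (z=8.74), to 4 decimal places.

Area at t=0.19: 39.2666

Cross-section at t=0.19: each vertex is (1-t)·p0[i] + t·p1[i].
  v1: (1-0.19)·(2.19,2.54) + 0.19·(2.77,3.09) = (2.3002,2.6445)
  v2: (1-0.19)·(0.59,4.07) + 0.19·(0.02,5.55) = (0.4817,4.3512)
  v3: (1-0.19)·(-1.44,1.63) + 0.19·(-6.91,5.5) = (-2.4793,2.3653)
  v4: (1-0.19)·(-2.78,-0.05) + 0.19·(-7.68,-1.35) = (-3.7110,-0.2970)
  v5: (1-0.19)·(-4.04,-2.89) + 0.19·(-4.98,-4.11) = (-4.2186,-3.1218)
  v6: (1-0.19)·(-3.15,-3.83) + 0.19·(-3.81,-4.7) = (-3.2754,-3.9953)
  v7: (1-0.19)·(0.99,-2.33) + 0.19·(1.51,-7.04) = (1.0888,-3.2249)
  v8: (1-0.19)·(2.61,-0.24) + 0.19·(3.11,-1.61) = (2.7050,-0.5003)
Shoelace sum Σ(x_i·y_{i+1} − x_{i+1}·y_i):
  i=1: 2.3002·4.3512 − 0.4817·2.6445 = +8.7348 (running +8.7348)
  i=2: 0.4817·2.3653 − -2.4793·4.3512 = +11.9273 (running +20.6621)
  i=3: -2.4793·-0.2970 − -3.7110·2.3653 = +9.5140 (running +30.1761)
  i=4: -3.7110·-3.1218 − -4.2186·-0.2970 = +10.3321 (running +40.5081)
  i=5: -4.2186·-3.9953 − -3.2754·-3.1218 = +6.6294 (running +47.1376)
  i=6: -3.2754·-3.2249 − 1.0888·-3.9953 = +14.9129 (running +62.0505)
  i=7: 1.0888·-0.5003 − 2.7050·-3.2249 = +8.1786 (running +70.2291)
  i=8: 2.7050·2.6445 − 2.3002·-0.5003 = +8.3042 (running +78.5333)
Area = |Σ|/2 = |78.5333|/2 = 39.2666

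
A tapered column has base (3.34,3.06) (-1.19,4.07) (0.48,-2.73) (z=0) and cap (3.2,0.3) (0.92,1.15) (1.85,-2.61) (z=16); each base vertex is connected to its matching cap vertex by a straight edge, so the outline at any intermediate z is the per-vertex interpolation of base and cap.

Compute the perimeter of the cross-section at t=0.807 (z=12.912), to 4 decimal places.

Perimeter at t=0.807: 11.1657

Cross-section at t=0.807: each vertex is (1-t)·p0[i] + t·p1[i].
  v1: (1-0.807)·(3.34,3.06) + 0.807·(3.2,0.3) = (3.2270,0.8327)
  v2: (1-0.807)·(-1.19,4.07) + 0.807·(0.92,1.15) = (0.5128,1.7136)
  v3: (1-0.807)·(0.48,-2.73) + 0.807·(1.85,-2.61) = (1.5856,-2.6332)
Perimeter = Σ |v_{i+1} − v_i|:
  edge 1→2: √(-2.7142² + 0.8809²) = 2.8536 (running 2.8536)
  edge 2→3: √(1.0728² + -4.3467²) = 4.4772 (running 7.3308)
  edge 3→1: √(1.6414² + 3.4658²) = 3.8349 (running 11.1657)
Perimeter = 11.1657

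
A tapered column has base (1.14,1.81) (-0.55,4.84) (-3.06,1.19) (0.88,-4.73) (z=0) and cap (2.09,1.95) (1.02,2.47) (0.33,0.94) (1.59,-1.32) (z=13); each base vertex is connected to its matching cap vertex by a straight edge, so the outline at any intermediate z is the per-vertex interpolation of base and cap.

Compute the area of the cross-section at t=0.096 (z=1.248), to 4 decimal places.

Cross-section at t=0.096: each vertex is (1-t)·p0[i] + t·p1[i].
  v1: (1-0.096)·(1.14,1.81) + 0.096·(2.09,1.95) = (1.2312,1.8234)
  v2: (1-0.096)·(-0.55,4.84) + 0.096·(1.02,2.47) = (-0.3993,4.6125)
  v3: (1-0.096)·(-3.06,1.19) + 0.096·(0.33,0.94) = (-2.7346,1.1660)
  v4: (1-0.096)·(0.88,-4.73) + 0.096·(1.59,-1.32) = (0.9482,-4.4026)
Shoelace sum Σ(x_i·y_{i+1} − x_{i+1}·y_i):
  i=1: 1.2312·4.6125 − -0.3993·1.8234 = +6.4069 (running +6.4069)
  i=2: -0.3993·1.1660 − -2.7346·4.6125 = +12.1475 (running +18.5545)
  i=3: -2.7346·-4.4026 − 0.9482·1.1660 = +10.9337 (running +29.4882)
  i=4: 0.9482·1.8234 − 1.2312·-4.4026 = +7.1494 (running +36.6377)
Area = |Σ|/2 = |36.6377|/2 = 18.3188

Area at t=0.096: 18.3188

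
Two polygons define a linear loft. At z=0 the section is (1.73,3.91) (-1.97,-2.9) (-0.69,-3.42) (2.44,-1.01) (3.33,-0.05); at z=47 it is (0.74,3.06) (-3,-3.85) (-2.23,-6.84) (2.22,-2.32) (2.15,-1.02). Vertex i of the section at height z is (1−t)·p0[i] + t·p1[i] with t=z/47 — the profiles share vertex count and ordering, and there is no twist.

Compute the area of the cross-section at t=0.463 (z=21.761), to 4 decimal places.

Cross-section at t=0.463: each vertex is (1-t)·p0[i] + t·p1[i].
  v1: (1-0.463)·(1.73,3.91) + 0.463·(0.74,3.06) = (1.2716,3.5164)
  v2: (1-0.463)·(-1.97,-2.9) + 0.463·(-3,-3.85) = (-2.4469,-3.3398)
  v3: (1-0.463)·(-0.69,-3.42) + 0.463·(-2.23,-6.84) = (-1.4030,-5.0035)
  v4: (1-0.463)·(2.44,-1.01) + 0.463·(2.22,-2.32) = (2.3381,-1.6165)
  v5: (1-0.463)·(3.33,-0.05) + 0.463·(2.15,-1.02) = (2.7837,-0.4991)
Shoelace sum Σ(x_i·y_{i+1} − x_{i+1}·y_i):
  i=1: 1.2716·-3.3398 − -2.4469·3.5164 = +4.3573 (running +4.3573)
  i=2: -2.4469·-5.0035 − -1.4030·-3.3398 = +7.5570 (running +11.9144)
  i=3: -1.4030·-1.6165 − 2.3381·-5.0035 = +13.9668 (running +25.8812)
  i=4: 2.3381·-0.4991 − 2.7837·-1.6165 = +3.3329 (running +29.2140)
  i=5: 2.7837·3.5164 − 1.2716·-0.4991 = +10.4233 (running +39.6373)
Area = |Σ|/2 = |39.6373|/2 = 19.8187

Area at t=0.463: 19.8187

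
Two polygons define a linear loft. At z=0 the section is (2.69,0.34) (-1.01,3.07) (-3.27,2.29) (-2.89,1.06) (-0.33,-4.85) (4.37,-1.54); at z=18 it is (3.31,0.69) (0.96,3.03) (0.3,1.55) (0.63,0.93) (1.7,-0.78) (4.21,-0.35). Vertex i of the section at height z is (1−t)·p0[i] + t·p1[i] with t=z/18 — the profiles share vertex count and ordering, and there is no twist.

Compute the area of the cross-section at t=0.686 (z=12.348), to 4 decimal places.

Area at t=0.686: 12.5539

Cross-section at t=0.686: each vertex is (1-t)·p0[i] + t·p1[i].
  v1: (1-0.686)·(2.69,0.34) + 0.686·(3.31,0.69) = (3.1153,0.5801)
  v2: (1-0.686)·(-1.01,3.07) + 0.686·(0.96,3.03) = (0.3414,3.0426)
  v3: (1-0.686)·(-3.27,2.29) + 0.686·(0.3,1.55) = (-0.8210,1.7824)
  v4: (1-0.686)·(-2.89,1.06) + 0.686·(0.63,0.93) = (-0.4753,0.9708)
  v5: (1-0.686)·(-0.33,-4.85) + 0.686·(1.7,-0.78) = (1.0626,-2.0580)
  v6: (1-0.686)·(4.37,-1.54) + 0.686·(4.21,-0.35) = (4.2602,-0.7237)
Shoelace sum Σ(x_i·y_{i+1} − x_{i+1}·y_i):
  i=1: 3.1153·3.0426 − 0.3414·0.5801 = +9.2805 (running +9.2805)
  i=2: 0.3414·1.7824 − -0.8210·3.0426 = +3.1064 (running +12.3869)
  i=3: -0.8210·0.9708 − -0.4753·1.7824 = +0.0501 (running +12.4370)
  i=4: -0.4753·-2.0580 − 1.0626·0.9708 = -0.0535 (running +12.3835)
  i=5: 1.0626·-0.7237 − 4.2602·-2.0580 = +7.9985 (running +20.3821)
  i=6: 4.2602·0.5801 − 3.1153·-0.7237 = +4.7258 (running +25.1079)
Area = |Σ|/2 = |25.1079|/2 = 12.5539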